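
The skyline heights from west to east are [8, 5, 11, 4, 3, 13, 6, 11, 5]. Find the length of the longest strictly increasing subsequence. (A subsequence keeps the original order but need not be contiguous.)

Track the smallest tail for each achievable length (strict):
8 → extends → [8]
5 → replaces 8 → [5]
11 → extends → [5, 11]
4 → replaces 5 → [4, 11]
3 → replaces 4 → [3, 11]
13 → extends → [3, 11, 13]
6 → replaces 11 → [3, 6, 13]
11 → replaces 13 → [3, 6, 11]
5 → replaces 6 → [3, 5, 11]
Three tails, so the longest strictly increasing subsequence has length 3 (e.g. 8, 11, 13).

3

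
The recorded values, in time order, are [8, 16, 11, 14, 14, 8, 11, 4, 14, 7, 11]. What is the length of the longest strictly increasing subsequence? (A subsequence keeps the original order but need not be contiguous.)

Track the smallest tail for each achievable length (strict):
8 → extends → [8]
16 → extends → [8, 16]
11 → replaces 16 → [8, 11]
14 → extends → [8, 11, 14]
14 → already a tail → [8, 11, 14]
8 → already a tail → [8, 11, 14]
11 → already a tail → [8, 11, 14]
4 → replaces 8 → [4, 11, 14]
14 → already a tail → [4, 11, 14]
7 → replaces 11 → [4, 7, 14]
11 → replaces 14 → [4, 7, 11]
Three tails, so the longest strictly increasing subsequence has length 3 (e.g. 8, 11, 14).

3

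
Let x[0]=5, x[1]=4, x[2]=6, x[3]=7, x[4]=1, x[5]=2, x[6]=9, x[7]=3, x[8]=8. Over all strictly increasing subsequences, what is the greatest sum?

Let S[i] be the best sum of a strictly increasing subsequence ending at i:
i:      0  1  2  3  4  5  6  7  8
x[i]:   5  4  6  7  1  2  9  3  8
S:      5  4 11 18  1  3 27  6 26
Maximum is 27 (e.g. 5 + 6 + 7 + 9).

27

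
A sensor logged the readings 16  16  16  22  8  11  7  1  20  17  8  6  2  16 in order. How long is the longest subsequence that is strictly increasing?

3

Track the smallest tail for each achievable length (strict):
16 → extends → [16]
16 → already a tail → [16]
16 → already a tail → [16]
22 → extends → [16, 22]
8 → replaces 16 → [8, 22]
11 → replaces 22 → [8, 11]
7 → replaces 8 → [7, 11]
1 → replaces 7 → [1, 11]
20 → extends → [1, 11, 20]
17 → replaces 20 → [1, 11, 17]
8 → replaces 11 → [1, 8, 17]
6 → replaces 8 → [1, 6, 17]
2 → replaces 6 → [1, 2, 17]
16 → replaces 17 → [1, 2, 16]
Three tails, so the longest strictly increasing subsequence has length 3 (e.g. 8, 11, 20).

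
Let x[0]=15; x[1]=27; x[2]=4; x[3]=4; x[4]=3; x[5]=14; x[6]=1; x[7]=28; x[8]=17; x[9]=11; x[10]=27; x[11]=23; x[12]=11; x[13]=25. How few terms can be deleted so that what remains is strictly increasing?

9

Fewest deletions = n − (longest strictly increasing subsequence).
Patience tails:
15 → extends → [15]
27 → extends → [15, 27]
4 → replaces 15 → [4, 27]
4 → already a tail → [4, 27]
3 → replaces 4 → [3, 27]
14 → replaces 27 → [3, 14]
1 → replaces 3 → [1, 14]
28 → extends → [1, 14, 28]
17 → replaces 28 → [1, 14, 17]
11 → replaces 14 → [1, 11, 17]
27 → extends → [1, 11, 17, 27]
23 → replaces 27 → [1, 11, 17, 23]
11 → already a tail → [1, 11, 17, 23]
25 → extends → [1, 11, 17, 23, 25]
Longest strictly increasing subsequence has length 5, so deletions = 14 − 5 = 9.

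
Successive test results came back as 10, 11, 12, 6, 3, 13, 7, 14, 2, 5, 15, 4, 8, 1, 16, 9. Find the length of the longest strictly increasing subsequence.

Let dp[i] be the length of the longest such subsequence ending at index i:
i:      1  2  3  4  5  6  7  8  9 10 11 12 13 14 15 16
a[i]:  10 11 12  6  3 13  7 14  2  5 15  4  8  1 16  9
dp:     1  2  3  1  1  4  2  5  1  2  6  2  3  1  7  4
Maximum dp value is 7.

7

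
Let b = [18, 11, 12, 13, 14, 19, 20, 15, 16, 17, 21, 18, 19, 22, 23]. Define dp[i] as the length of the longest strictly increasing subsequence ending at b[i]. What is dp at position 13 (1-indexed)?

9

dp[i] = 1 + max{dp[j] : j<i, b[j]<b[i]} (or 1 if no such j):
i:      1  2  3  4  5  6  7  8  9 10 11 12 13 14 15
b[i]:  18 11 12 13 14 19 20 15 16 17 21 18 19 22 23
dp:     1  1  2  3  4  5  6  5  6  7  8  8  9 10 11
At index 13 the value is 9.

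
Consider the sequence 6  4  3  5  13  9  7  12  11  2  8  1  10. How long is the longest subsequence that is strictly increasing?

Track the smallest tail for each achievable length (strict):
6 → extends → [6]
4 → replaces 6 → [4]
3 → replaces 4 → [3]
5 → extends → [3, 5]
13 → extends → [3, 5, 13]
9 → replaces 13 → [3, 5, 9]
7 → replaces 9 → [3, 5, 7]
12 → extends → [3, 5, 7, 12]
11 → replaces 12 → [3, 5, 7, 11]
2 → replaces 3 → [2, 5, 7, 11]
8 → replaces 11 → [2, 5, 7, 8]
1 → replaces 2 → [1, 5, 7, 8]
10 → extends → [1, 5, 7, 8, 10]
Five tails, so the longest strictly increasing subsequence has length 5 (e.g. 4, 5, 7, 8, 10).

5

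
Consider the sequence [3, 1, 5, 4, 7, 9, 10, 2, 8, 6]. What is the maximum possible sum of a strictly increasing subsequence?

Let S[i] be the best sum of a strictly increasing subsequence ending at i:
i:      1  2  3  4  5  6  7  8  9 10
a[i]:   3  1  5  4  7  9 10  2  8  6
S:      3  1  8  7 15 24 34  3 23 14
Maximum is 34 (e.g. 3 + 5 + 7 + 9 + 10).

34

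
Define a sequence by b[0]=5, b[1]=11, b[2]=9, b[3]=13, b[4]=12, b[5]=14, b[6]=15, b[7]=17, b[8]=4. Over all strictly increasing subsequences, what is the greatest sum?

Let S[i] be the best sum of a strictly increasing subsequence ending at i:
i:      0  1  2  3  4  5  6  7  8
b[i]:   5 11  9 13 12 14 15 17  4
S:      5 16 14 29 28 43 58 75  4
Maximum is 75 (e.g. 5 + 11 + 13 + 14 + 15 + 17).

75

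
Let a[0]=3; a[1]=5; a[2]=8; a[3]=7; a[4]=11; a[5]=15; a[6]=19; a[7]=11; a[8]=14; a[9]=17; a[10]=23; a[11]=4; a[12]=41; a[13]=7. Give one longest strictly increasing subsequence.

Patience tails give the LIS length; then backtrack through the dp parents:
3 → extends → [3]
5 → extends → [3, 5]
8 → extends → [3, 5, 8]
7 → replaces 8 → [3, 5, 7]
11 → extends → [3, 5, 7, 11]
15 → extends → [3, 5, 7, 11, 15]
19 → extends → [3, 5, 7, 11, 15, 19]
11 → already a tail → [3, 5, 7, 11, 15, 19]
14 → replaces 15 → [3, 5, 7, 11, 14, 19]
17 → replaces 19 → [3, 5, 7, 11, 14, 17]
23 → extends → [3, 5, 7, 11, 14, 17, 23]
4 → replaces 5 → [3, 4, 7, 11, 14, 17, 23]
41 → extends → [3, 4, 7, 11, 14, 17, 23, 41]
7 → already a tail → [3, 4, 7, 11, 14, 17, 23, 41]
Length 8; one witness is 3, 5, 8, 11, 15, 19, 23, 41.

3, 5, 8, 11, 15, 19, 23, 41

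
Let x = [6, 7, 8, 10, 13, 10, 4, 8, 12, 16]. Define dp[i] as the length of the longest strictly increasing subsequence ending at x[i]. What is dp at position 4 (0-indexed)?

dp[i] = 1 + max{dp[j] : j<i, x[j]<x[i]} (or 1 if no such j):
i:      0  1  2  3  4  5  6  7  8  9
x[i]:   6  7  8 10 13 10  4  8 12 16
dp:     1  2  3  4  5  4  1  3  5  6
At index 4 the value is 5.

5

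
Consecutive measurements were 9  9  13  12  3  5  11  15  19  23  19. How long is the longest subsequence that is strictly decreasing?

Let dp[i] be the longest strictly decreasing subsequence ending at i:
i:      1  2  3  4  5  6  7  8  9 10 11
a[i]:   9  9 13 12  3  5 11 15 19 23 19
dp:     1  1  1  2  3  3  3  1  1  1  2
Maximum is 3.

3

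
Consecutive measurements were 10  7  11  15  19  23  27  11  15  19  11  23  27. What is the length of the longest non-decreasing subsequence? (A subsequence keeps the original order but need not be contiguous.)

Track the smallest tail for each achievable length (allowing ties):
10 → extends → [10]
7 → replaces 10 → [7]
11 → extends → [7, 11]
15 → extends → [7, 11, 15]
19 → extends → [7, 11, 15, 19]
23 → extends → [7, 11, 15, 19, 23]
27 → extends → [7, 11, 15, 19, 23, 27]
11 → replaces 15 → [7, 11, 11, 19, 23, 27]
15 → replaces 19 → [7, 11, 11, 15, 23, 27]
19 → replaces 23 → [7, 11, 11, 15, 19, 27]
11 → replaces 15 → [7, 11, 11, 11, 19, 27]
23 → replaces 27 → [7, 11, 11, 11, 19, 23]
27 → extends → [7, 11, 11, 11, 19, 23, 27]
Seven tails, so the longest non-decreasing subsequence has length 7 (e.g. 10, 11, 15, 19, 23, 27, 27).

7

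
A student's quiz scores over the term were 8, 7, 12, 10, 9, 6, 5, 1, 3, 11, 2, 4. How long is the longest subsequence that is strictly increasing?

Let dp[i] be the length of the longest such subsequence ending at index i:
i:      1  2  3  4  5  6  7  8  9 10 11 12
a[i]:   8  7 12 10  9  6  5  1  3 11  2  4
dp:     1  1  2  2  2  1  1  1  2  3  2  3
Maximum dp value is 3.

3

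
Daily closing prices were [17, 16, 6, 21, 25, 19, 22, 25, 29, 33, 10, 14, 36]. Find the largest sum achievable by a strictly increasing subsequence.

183

Let S[i] be the best sum of a strictly increasing subsequence ending at i:
i:       1   2   3   4   5   6   7   8   9  10  11  12  13
a[i]:   17  16   6  21  25  19  22  25  29  33  10  14  36
S:      17  16   6  38  63  36  60  85 114 147  16  30 183
Maximum is 183 (e.g. 17 + 21 + 22 + 25 + 29 + 33 + 36).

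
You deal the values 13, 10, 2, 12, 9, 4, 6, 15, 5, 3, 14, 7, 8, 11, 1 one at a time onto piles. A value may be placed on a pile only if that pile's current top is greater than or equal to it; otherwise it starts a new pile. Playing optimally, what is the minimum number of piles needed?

Place each on the leftmost legal pile:
13 → new pile 1 (tops now [13])
10 → pile 1 (tops now [10])
2 → pile 1 (tops now [2])
12 → new pile 2 (tops now [2, 12])
9 → pile 2 (tops now [2, 9])
4 → pile 2 (tops now [2, 4])
6 → new pile 3 (tops now [2, 4, 6])
15 → new pile 4 (tops now [2, 4, 6, 15])
5 → pile 3 (tops now [2, 4, 5, 15])
3 → pile 2 (tops now [2, 3, 5, 15])
14 → pile 4 (tops now [2, 3, 5, 14])
7 → pile 4 (tops now [2, 3, 5, 7])
8 → new pile 5 (tops now [2, 3, 5, 7, 8])
11 → new pile 6 (tops now [2, 3, 5, 7, 8, 11])
1 → pile 1 (tops now [1, 3, 5, 7, 8, 11])
Six piles.

6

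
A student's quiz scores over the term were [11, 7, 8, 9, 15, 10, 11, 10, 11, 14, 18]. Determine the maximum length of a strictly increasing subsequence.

7

Track the smallest tail for each achievable length (strict):
11 → extends → [11]
7 → replaces 11 → [7]
8 → extends → [7, 8]
9 → extends → [7, 8, 9]
15 → extends → [7, 8, 9, 15]
10 → replaces 15 → [7, 8, 9, 10]
11 → extends → [7, 8, 9, 10, 11]
10 → already a tail → [7, 8, 9, 10, 11]
11 → already a tail → [7, 8, 9, 10, 11]
14 → extends → [7, 8, 9, 10, 11, 14]
18 → extends → [7, 8, 9, 10, 11, 14, 18]
Seven tails, so the longest strictly increasing subsequence has length 7 (e.g. 7, 8, 9, 10, 11, 14, 18).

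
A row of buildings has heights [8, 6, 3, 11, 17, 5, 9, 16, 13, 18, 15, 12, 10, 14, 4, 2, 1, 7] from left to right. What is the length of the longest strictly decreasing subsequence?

8

Negate each value so 'decreasing' becomes 'increasing', then run patience tails on the negated sequence:
-8 → extends → [-8]
-6 → extends → [-8, -6]
-3 → extends → [-8, -6, -3]
-11 → replaces -8 → [-11, -6, -3]
-17 → replaces -11 → [-17, -6, -3]
-5 → replaces -3 → [-17, -6, -5]
-9 → replaces -6 → [-17, -9, -5]
-16 → replaces -9 → [-17, -16, -5]
-13 → replaces -5 → [-17, -16, -13]
-18 → replaces -17 → [-18, -16, -13]
-15 → replaces -13 → [-18, -16, -15]
-12 → extends → [-18, -16, -15, -12]
-10 → extends → [-18, -16, -15, -12, -10]
-14 → replaces -12 → [-18, -16, -15, -14, -10]
-4 → extends → [-18, -16, -15, -14, -10, -4]
-2 → extends → [-18, -16, -15, -14, -10, -4, -2]
-1 → extends → [-18, -16, -15, -14, -10, -4, -2, -1]
-7 → replaces -4 → [-18, -16, -15, -14, -10, -7, -2, -1]
Eight tails, so the longest strictly decreasing subsequence of the original has length 8.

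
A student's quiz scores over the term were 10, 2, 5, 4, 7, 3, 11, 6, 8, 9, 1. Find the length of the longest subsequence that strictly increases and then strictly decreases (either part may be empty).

6

inc[i] = longest strictly increasing subsequence ending at i; dec[i] = longest strictly decreasing subsequence starting at i:
i:      1  2  3  4  5  6  7  8  9 10 11
a[i]:  10  2  5  4  7  3 11  6  8  9  1
inc:    1  1  2  2  3  2  4  3  4  5  1
dec:    5  2  4  3  3  2  3  2  2  2  1
Best peak at i=7 (value 11): inc=4, dec=3, length 4+3−1 = 6.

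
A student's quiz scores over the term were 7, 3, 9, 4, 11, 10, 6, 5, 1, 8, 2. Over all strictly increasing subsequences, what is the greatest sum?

27

Let S[i] be the best sum of a strictly increasing subsequence ending at i:
i:      1  2  3  4  5  6  7  8  9 10 11
a[i]:   7  3  9  4 11 10  6  5  1  8  2
S:      7  3 16  7 27 26 13 12  1 21  3
Maximum is 27 (e.g. 7 + 9 + 11).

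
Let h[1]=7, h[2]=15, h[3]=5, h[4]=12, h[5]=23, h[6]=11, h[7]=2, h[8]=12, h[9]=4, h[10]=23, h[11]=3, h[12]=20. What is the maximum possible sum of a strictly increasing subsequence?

Let S[i] be the best sum of a strictly increasing subsequence ending at i:
i:      1  2  3  4  5  6  7  8  9 10 11 12
h[i]:   7 15  5 12 23 11  2 12  4 23  3 20
S:      7 22  5 19 45 18  2 30  6 53  5 50
Maximum is 53 (e.g. 7 + 11 + 12 + 23).

53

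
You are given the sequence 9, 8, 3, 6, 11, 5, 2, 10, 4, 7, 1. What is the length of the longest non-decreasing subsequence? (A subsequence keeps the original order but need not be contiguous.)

3

Track the smallest tail for each achievable length (allowing ties):
9 → extends → [9]
8 → replaces 9 → [8]
3 → replaces 8 → [3]
6 → extends → [3, 6]
11 → extends → [3, 6, 11]
5 → replaces 6 → [3, 5, 11]
2 → replaces 3 → [2, 5, 11]
10 → replaces 11 → [2, 5, 10]
4 → replaces 5 → [2, 4, 10]
7 → replaces 10 → [2, 4, 7]
1 → replaces 2 → [1, 4, 7]
Three tails, so the longest non-decreasing subsequence has length 3 (e.g. 3, 6, 11).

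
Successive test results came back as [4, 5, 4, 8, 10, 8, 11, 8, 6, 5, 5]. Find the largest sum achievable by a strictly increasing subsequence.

Let S[i] be the best sum of a strictly increasing subsequence ending at i:
i:      1  2  3  4  5  6  7  8  9 10 11
a[i]:   4  5  4  8 10  8 11  8  6  5  5
S:      4  9  4 17 27 17 38 17 15  9  9
Maximum is 38 (e.g. 4 + 5 + 8 + 10 + 11).

38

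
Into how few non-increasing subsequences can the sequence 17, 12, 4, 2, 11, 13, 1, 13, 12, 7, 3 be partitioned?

3

Place each on the leftmost legal pile:
17 → new pile 1 (tops now [17])
12 → pile 1 (tops now [12])
4 → pile 1 (tops now [4])
2 → pile 1 (tops now [2])
11 → new pile 2 (tops now [2, 11])
13 → new pile 3 (tops now [2, 11, 13])
1 → pile 1 (tops now [1, 11, 13])
13 → pile 3 (tops now [1, 11, 13])
12 → pile 3 (tops now [1, 11, 12])
7 → pile 2 (tops now [1, 7, 12])
3 → pile 2 (tops now [1, 3, 12])
Three piles.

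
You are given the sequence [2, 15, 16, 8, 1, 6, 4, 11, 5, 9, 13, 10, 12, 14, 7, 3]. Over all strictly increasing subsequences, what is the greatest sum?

Let S[i] be the best sum of a strictly increasing subsequence ending at i:
i:      1  2  3  4  5  6  7  8  9 10 11 12 13 14 15 16
a[i]:   2 15 16  8  1  6  4 11  5  9 13 10 12 14  7  3
S:      2 17 33 10  1  8  6 21 11 20 34 30 42 56 18  5
Maximum is 56 (e.g. 2 + 4 + 5 + 9 + 10 + 12 + 14).

56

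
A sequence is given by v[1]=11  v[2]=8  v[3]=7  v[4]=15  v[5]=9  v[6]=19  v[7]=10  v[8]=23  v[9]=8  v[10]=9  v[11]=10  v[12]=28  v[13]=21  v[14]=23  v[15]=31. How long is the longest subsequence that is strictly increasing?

Track the smallest tail for each achievable length (strict):
11 → extends → [11]
8 → replaces 11 → [8]
7 → replaces 8 → [7]
15 → extends → [7, 15]
9 → replaces 15 → [7, 9]
19 → extends → [7, 9, 19]
10 → replaces 19 → [7, 9, 10]
23 → extends → [7, 9, 10, 23]
8 → replaces 9 → [7, 8, 10, 23]
9 → replaces 10 → [7, 8, 9, 23]
10 → replaces 23 → [7, 8, 9, 10]
28 → extends → [7, 8, 9, 10, 28]
21 → replaces 28 → [7, 8, 9, 10, 21]
23 → extends → [7, 8, 9, 10, 21, 23]
31 → extends → [7, 8, 9, 10, 21, 23, 31]
Seven tails, so the longest strictly increasing subsequence has length 7 (e.g. 7, 8, 9, 10, 21, 23, 31).

7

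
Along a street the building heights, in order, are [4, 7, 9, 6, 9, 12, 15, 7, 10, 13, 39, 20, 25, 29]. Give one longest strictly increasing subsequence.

Patience tails give the LIS length; then backtrack through the dp parents:
4 → extends → [4]
7 → extends → [4, 7]
9 → extends → [4, 7, 9]
6 → replaces 7 → [4, 6, 9]
9 → already a tail → [4, 6, 9]
12 → extends → [4, 6, 9, 12]
15 → extends → [4, 6, 9, 12, 15]
7 → replaces 9 → [4, 6, 7, 12, 15]
10 → replaces 12 → [4, 6, 7, 10, 15]
13 → replaces 15 → [4, 6, 7, 10, 13]
39 → extends → [4, 6, 7, 10, 13, 39]
20 → replaces 39 → [4, 6, 7, 10, 13, 20]
25 → extends → [4, 6, 7, 10, 13, 20, 25]
29 → extends → [4, 6, 7, 10, 13, 20, 25, 29]
Length 8; one witness is 4, 7, 9, 12, 15, 20, 25, 29.

4, 7, 9, 12, 15, 20, 25, 29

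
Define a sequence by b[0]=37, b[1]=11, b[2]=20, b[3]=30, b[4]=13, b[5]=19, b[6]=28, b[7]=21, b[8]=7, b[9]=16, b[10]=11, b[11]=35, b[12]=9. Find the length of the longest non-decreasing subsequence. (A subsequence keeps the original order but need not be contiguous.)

Let dp[i] be the length of the longest such subsequence ending at index i:
i:      0  1  2  3  4  5  6  7  8  9 10 11 12
b[i]:  37 11 20 30 13 19 28 21  7 16 11 35  9
dp:     1  1  2  3  2  3  4  4  1  3  2  5  2
Maximum dp value is 5.

5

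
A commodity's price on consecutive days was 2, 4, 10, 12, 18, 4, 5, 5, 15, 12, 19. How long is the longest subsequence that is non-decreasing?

7

Track the smallest tail for each achievable length (allowing ties):
2 → extends → [2]
4 → extends → [2, 4]
10 → extends → [2, 4, 10]
12 → extends → [2, 4, 10, 12]
18 → extends → [2, 4, 10, 12, 18]
4 → replaces 10 → [2, 4, 4, 12, 18]
5 → replaces 12 → [2, 4, 4, 5, 18]
5 → replaces 18 → [2, 4, 4, 5, 5]
15 → extends → [2, 4, 4, 5, 5, 15]
12 → replaces 15 → [2, 4, 4, 5, 5, 12]
19 → extends → [2, 4, 4, 5, 5, 12, 19]
Seven tails, so the longest non-decreasing subsequence has length 7 (e.g. 2, 4, 4, 5, 5, 15, 19).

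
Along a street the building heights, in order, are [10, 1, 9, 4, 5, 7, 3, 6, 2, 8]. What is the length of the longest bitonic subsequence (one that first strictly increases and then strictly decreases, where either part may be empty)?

6

inc[i] = longest strictly increasing subsequence ending at i; dec[i] = longest strictly decreasing subsequence starting at i:
i:      1  2  3  4  5  6  7  8  9 10
a[i]:  10  1  9  4  5  7  3  6  2  8
inc:    1  1  2  2  3  4  2  4  2  5
dec:    5  1  4  3  3  3  2  2  1  1
Best peak at i=6 (value 7): inc=4, dec=3, length 4+3−1 = 6.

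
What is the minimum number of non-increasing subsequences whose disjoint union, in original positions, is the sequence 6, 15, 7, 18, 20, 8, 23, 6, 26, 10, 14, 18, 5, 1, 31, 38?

8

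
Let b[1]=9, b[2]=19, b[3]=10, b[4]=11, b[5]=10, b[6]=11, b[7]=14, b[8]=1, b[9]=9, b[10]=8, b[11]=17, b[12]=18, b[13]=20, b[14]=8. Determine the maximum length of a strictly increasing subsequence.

7

Let dp[i] be the length of the longest such subsequence ending at index i:
i:      1  2  3  4  5  6  7  8  9 10 11 12 13 14
b[i]:   9 19 10 11 10 11 14  1  9  8 17 18 20  8
dp:     1  2  2  3  2  3  4  1  2  2  5  6  7  2
Maximum dp value is 7.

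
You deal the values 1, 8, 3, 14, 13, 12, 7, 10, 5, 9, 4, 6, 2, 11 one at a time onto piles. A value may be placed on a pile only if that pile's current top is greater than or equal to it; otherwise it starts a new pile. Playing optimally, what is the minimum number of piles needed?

The minimum number of non-increasing subsequences covering a sequence equals the length of its longest strictly increasing subsequence.
LIS length is 5 (e.g. 1, 3, 7, 10, 11), so 5 piles are needed.

5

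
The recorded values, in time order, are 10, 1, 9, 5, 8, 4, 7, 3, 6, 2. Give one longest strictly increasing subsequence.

Patience tails give the LIS length; then backtrack through the dp parents:
10 → extends → [10]
1 → replaces 10 → [1]
9 → extends → [1, 9]
5 → replaces 9 → [1, 5]
8 → extends → [1, 5, 8]
4 → replaces 5 → [1, 4, 8]
7 → replaces 8 → [1, 4, 7]
3 → replaces 4 → [1, 3, 7]
6 → replaces 7 → [1, 3, 6]
2 → replaces 3 → [1, 2, 6]
Length 3; one witness is 1, 5, 8.

1, 5, 8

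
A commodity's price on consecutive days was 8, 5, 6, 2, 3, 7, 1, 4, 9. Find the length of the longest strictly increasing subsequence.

4

Track the smallest tail for each achievable length (strict):
8 → extends → [8]
5 → replaces 8 → [5]
6 → extends → [5, 6]
2 → replaces 5 → [2, 6]
3 → replaces 6 → [2, 3]
7 → extends → [2, 3, 7]
1 → replaces 2 → [1, 3, 7]
4 → replaces 7 → [1, 3, 4]
9 → extends → [1, 3, 4, 9]
Four tails, so the longest strictly increasing subsequence has length 4 (e.g. 5, 6, 7, 9).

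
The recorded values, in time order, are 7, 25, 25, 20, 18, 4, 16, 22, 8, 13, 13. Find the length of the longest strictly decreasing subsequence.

5

Negate each value so 'decreasing' becomes 'increasing', then run patience tails on the negated sequence:
-7 → extends → [-7]
-25 → replaces -7 → [-25]
-25 → already a tail → [-25]
-20 → extends → [-25, -20]
-18 → extends → [-25, -20, -18]
-4 → extends → [-25, -20, -18, -4]
-16 → replaces -4 → [-25, -20, -18, -16]
-22 → replaces -20 → [-25, -22, -18, -16]
-8 → extends → [-25, -22, -18, -16, -8]
-13 → replaces -8 → [-25, -22, -18, -16, -13]
-13 → already a tail → [-25, -22, -18, -16, -13]
Five tails, so the longest strictly decreasing subsequence of the original has length 5.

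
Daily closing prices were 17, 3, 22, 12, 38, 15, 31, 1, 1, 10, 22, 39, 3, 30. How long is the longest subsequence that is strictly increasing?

5

Track the smallest tail for each achievable length (strict):
17 → extends → [17]
3 → replaces 17 → [3]
22 → extends → [3, 22]
12 → replaces 22 → [3, 12]
38 → extends → [3, 12, 38]
15 → replaces 38 → [3, 12, 15]
31 → extends → [3, 12, 15, 31]
1 → replaces 3 → [1, 12, 15, 31]
1 → already a tail → [1, 12, 15, 31]
10 → replaces 12 → [1, 10, 15, 31]
22 → replaces 31 → [1, 10, 15, 22]
39 → extends → [1, 10, 15, 22, 39]
3 → replaces 10 → [1, 3, 15, 22, 39]
30 → replaces 39 → [1, 3, 15, 22, 30]
Five tails, so the longest strictly increasing subsequence has length 5 (e.g. 3, 12, 15, 31, 39).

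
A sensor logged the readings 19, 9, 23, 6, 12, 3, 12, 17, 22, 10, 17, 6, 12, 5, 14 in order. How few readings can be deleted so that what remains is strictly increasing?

11

Fewest deletions = n − (longest strictly increasing subsequence).
Patience tails:
19 → extends → [19]
9 → replaces 19 → [9]
23 → extends → [9, 23]
6 → replaces 9 → [6, 23]
12 → replaces 23 → [6, 12]
3 → replaces 6 → [3, 12]
12 → already a tail → [3, 12]
17 → extends → [3, 12, 17]
22 → extends → [3, 12, 17, 22]
10 → replaces 12 → [3, 10, 17, 22]
17 → already a tail → [3, 10, 17, 22]
6 → replaces 10 → [3, 6, 17, 22]
12 → replaces 17 → [3, 6, 12, 22]
5 → replaces 6 → [3, 5, 12, 22]
14 → replaces 22 → [3, 5, 12, 14]
Longest strictly increasing subsequence has length 4, so deletions = 15 − 4 = 11.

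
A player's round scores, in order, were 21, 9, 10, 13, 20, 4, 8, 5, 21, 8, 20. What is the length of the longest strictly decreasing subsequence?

Negate each value so 'decreasing' becomes 'increasing', then run patience tails on the negated sequence:
-21 → extends → [-21]
-9 → extends → [-21, -9]
-10 → replaces -9 → [-21, -10]
-13 → replaces -10 → [-21, -13]
-20 → replaces -13 → [-21, -20]
-4 → extends → [-21, -20, -4]
-8 → replaces -4 → [-21, -20, -8]
-5 → extends → [-21, -20, -8, -5]
-21 → already a tail → [-21, -20, -8, -5]
-8 → already a tail → [-21, -20, -8, -5]
-20 → already a tail → [-21, -20, -8, -5]
Four tails, so the longest strictly decreasing subsequence of the original has length 4.

4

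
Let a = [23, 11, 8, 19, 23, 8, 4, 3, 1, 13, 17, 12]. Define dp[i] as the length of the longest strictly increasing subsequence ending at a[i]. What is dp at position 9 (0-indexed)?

dp[i] = 1 + max{dp[j] : j<i, a[j]<a[i]} (or 1 if no such j):
i:      0  1  2  3  4  5  6  7  8  9 10 11
a[i]:  23 11  8 19 23  8  4  3  1 13 17 12
dp:     1  1  1  2  3  1  1  1  1  2  3  2
At index 9 the value is 2.

2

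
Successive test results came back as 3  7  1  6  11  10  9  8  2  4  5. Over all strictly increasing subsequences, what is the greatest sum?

Let S[i] be the best sum of a strictly increasing subsequence ending at i:
i:      1  2  3  4  5  6  7  8  9 10 11
a[i]:   3  7  1  6 11 10  9  8  2  4  5
S:      3 10  1  9 21 20 19 18  3  7 12
Maximum is 21 (e.g. 3 + 7 + 11).

21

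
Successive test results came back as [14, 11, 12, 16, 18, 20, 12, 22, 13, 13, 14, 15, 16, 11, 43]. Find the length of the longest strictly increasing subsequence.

Track the smallest tail for each achievable length (strict):
14 → extends → [14]
11 → replaces 14 → [11]
12 → extends → [11, 12]
16 → extends → [11, 12, 16]
18 → extends → [11, 12, 16, 18]
20 → extends → [11, 12, 16, 18, 20]
12 → already a tail → [11, 12, 16, 18, 20]
22 → extends → [11, 12, 16, 18, 20, 22]
13 → replaces 16 → [11, 12, 13, 18, 20, 22]
13 → already a tail → [11, 12, 13, 18, 20, 22]
14 → replaces 18 → [11, 12, 13, 14, 20, 22]
15 → replaces 20 → [11, 12, 13, 14, 15, 22]
16 → replaces 22 → [11, 12, 13, 14, 15, 16]
11 → already a tail → [11, 12, 13, 14, 15, 16]
43 → extends → [11, 12, 13, 14, 15, 16, 43]
Seven tails, so the longest strictly increasing subsequence has length 7 (e.g. 11, 12, 16, 18, 20, 22, 43).

7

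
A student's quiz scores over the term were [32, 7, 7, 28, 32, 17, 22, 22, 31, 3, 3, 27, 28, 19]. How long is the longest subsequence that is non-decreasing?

7

Let dp[i] be the length of the longest such subsequence ending at index i:
i:      1  2  3  4  5  6  7  8  9 10 11 12 13 14
a[i]:  32  7  7 28 32 17 22 22 31  3  3 27 28 19
dp:     1  1  2  3  4  3  4  5  6  1  2  6  7  4
Maximum dp value is 7.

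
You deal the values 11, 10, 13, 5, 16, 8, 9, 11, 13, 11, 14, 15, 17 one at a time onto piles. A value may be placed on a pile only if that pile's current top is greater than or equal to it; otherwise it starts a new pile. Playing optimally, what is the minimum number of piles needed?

8

The minimum number of non-increasing subsequences covering a sequence equals the length of its longest strictly increasing subsequence.
LIS length is 8 (e.g. 5, 8, 9, 11, 13, 14, 15, 17), so 8 piles are needed.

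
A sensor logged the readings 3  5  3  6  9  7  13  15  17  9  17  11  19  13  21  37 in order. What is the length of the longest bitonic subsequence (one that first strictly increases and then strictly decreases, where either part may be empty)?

inc[i] = longest strictly increasing subsequence ending at i; dec[i] = longest strictly decreasing subsequence starting at i:
i:      1  2  3  4  5  6  7  8  9 10 11 12 13 14 15 16
a[i]:   3  5  3  6  9  7 13 15 17  9 17 11 19 13 21 37
inc:    1  2  1  3  4  4  5  6  7  5  7  6  8  7  9 10
dec:    1  2  1  1  2  1  2  2  2  1  2  1  2  1  1  1
Best peak at i=16 (value 37): inc=10, dec=1, length 10+1−1 = 10.

10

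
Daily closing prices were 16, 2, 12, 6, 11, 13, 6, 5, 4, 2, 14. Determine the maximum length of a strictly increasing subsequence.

Track the smallest tail for each achievable length (strict):
16 → extends → [16]
2 → replaces 16 → [2]
12 → extends → [2, 12]
6 → replaces 12 → [2, 6]
11 → extends → [2, 6, 11]
13 → extends → [2, 6, 11, 13]
6 → already a tail → [2, 6, 11, 13]
5 → replaces 6 → [2, 5, 11, 13]
4 → replaces 5 → [2, 4, 11, 13]
2 → already a tail → [2, 4, 11, 13]
14 → extends → [2, 4, 11, 13, 14]
Five tails, so the longest strictly increasing subsequence has length 5 (e.g. 2, 6, 11, 13, 14).

5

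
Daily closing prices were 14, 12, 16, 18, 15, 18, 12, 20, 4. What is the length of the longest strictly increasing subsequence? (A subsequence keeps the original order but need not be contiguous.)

4

Let dp[i] be the length of the longest such subsequence ending at index i:
i:      1  2  3  4  5  6  7  8  9
a[i]:  14 12 16 18 15 18 12 20  4
dp:     1  1  2  3  2  3  1  4  1
Maximum dp value is 4.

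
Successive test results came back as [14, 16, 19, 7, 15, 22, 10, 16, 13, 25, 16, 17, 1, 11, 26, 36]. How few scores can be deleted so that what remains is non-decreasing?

9

Fewest deletions = n − (longest non-decreasing subsequence).
Patience tails:
14 → extends → [14]
16 → extends → [14, 16]
19 → extends → [14, 16, 19]
7 → replaces 14 → [7, 16, 19]
15 → replaces 16 → [7, 15, 19]
22 → extends → [7, 15, 19, 22]
10 → replaces 15 → [7, 10, 19, 22]
16 → replaces 19 → [7, 10, 16, 22]
13 → replaces 16 → [7, 10, 13, 22]
25 → extends → [7, 10, 13, 22, 25]
16 → replaces 22 → [7, 10, 13, 16, 25]
17 → replaces 25 → [7, 10, 13, 16, 17]
1 → replaces 7 → [1, 10, 13, 16, 17]
11 → replaces 13 → [1, 10, 11, 16, 17]
26 → extends → [1, 10, 11, 16, 17, 26]
36 → extends → [1, 10, 11, 16, 17, 26, 36]
Longest non-decreasing subsequence has length 7, so deletions = 16 − 7 = 9.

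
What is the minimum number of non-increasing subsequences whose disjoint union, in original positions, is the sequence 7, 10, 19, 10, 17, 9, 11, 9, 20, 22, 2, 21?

Place each on the leftmost legal pile:
7 → new pile 1 (tops now [7])
10 → new pile 2 (tops now [7, 10])
19 → new pile 3 (tops now [7, 10, 19])
10 → pile 2 (tops now [7, 10, 19])
17 → pile 3 (tops now [7, 10, 17])
9 → pile 2 (tops now [7, 9, 17])
11 → pile 3 (tops now [7, 9, 11])
9 → pile 2 (tops now [7, 9, 11])
20 → new pile 4 (tops now [7, 9, 11, 20])
22 → new pile 5 (tops now [7, 9, 11, 20, 22])
2 → pile 1 (tops now [2, 9, 11, 20, 22])
21 → pile 5 (tops now [2, 9, 11, 20, 21])
Five piles.

5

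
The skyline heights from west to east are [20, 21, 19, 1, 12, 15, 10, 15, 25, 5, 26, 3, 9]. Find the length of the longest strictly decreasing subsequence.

6

Negate each value so 'decreasing' becomes 'increasing', then run patience tails on the negated sequence:
-20 → extends → [-20]
-21 → replaces -20 → [-21]
-19 → extends → [-21, -19]
-1 → extends → [-21, -19, -1]
-12 → replaces -1 → [-21, -19, -12]
-15 → replaces -12 → [-21, -19, -15]
-10 → extends → [-21, -19, -15, -10]
-15 → already a tail → [-21, -19, -15, -10]
-25 → replaces -21 → [-25, -19, -15, -10]
-5 → extends → [-25, -19, -15, -10, -5]
-26 → replaces -25 → [-26, -19, -15, -10, -5]
-3 → extends → [-26, -19, -15, -10, -5, -3]
-9 → replaces -5 → [-26, -19, -15, -10, -9, -3]
Six tails, so the longest strictly decreasing subsequence of the original has length 6.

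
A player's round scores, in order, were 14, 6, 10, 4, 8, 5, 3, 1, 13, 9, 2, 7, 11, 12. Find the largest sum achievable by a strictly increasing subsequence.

46

Let S[i] be the best sum of a strictly increasing subsequence ending at i:
i:      1  2  3  4  5  6  7  8  9 10 11 12 13 14
a[i]:  14  6 10  4  8  5  3  1 13  9  2  7 11 12
S:     14  6 16  4 14  9  3  1 29 23  3 16 34 46
Maximum is 46 (e.g. 6 + 8 + 9 + 11 + 12).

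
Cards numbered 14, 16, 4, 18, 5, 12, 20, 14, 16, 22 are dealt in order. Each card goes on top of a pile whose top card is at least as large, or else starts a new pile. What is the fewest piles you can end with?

6

The minimum number of non-increasing subsequences covering a sequence equals the length of its longest strictly increasing subsequence.
LIS length is 6 (e.g. 4, 5, 12, 14, 16, 22), so 6 piles are needed.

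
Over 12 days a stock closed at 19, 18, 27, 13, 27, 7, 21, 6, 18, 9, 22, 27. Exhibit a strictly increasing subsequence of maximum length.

Patience tails give the LIS length; then backtrack through the dp parents:
19 → extends → [19]
18 → replaces 19 → [18]
27 → extends → [18, 27]
13 → replaces 18 → [13, 27]
27 → already a tail → [13, 27]
7 → replaces 13 → [7, 27]
21 → replaces 27 → [7, 21]
6 → replaces 7 → [6, 21]
18 → replaces 21 → [6, 18]
9 → replaces 18 → [6, 9]
22 → extends → [6, 9, 22]
27 → extends → [6, 9, 22, 27]
Length 4; one witness is 19, 21, 22, 27.

19, 21, 22, 27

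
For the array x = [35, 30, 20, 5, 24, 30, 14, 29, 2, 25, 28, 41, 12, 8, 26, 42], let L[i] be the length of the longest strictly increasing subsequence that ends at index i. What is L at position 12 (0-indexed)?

2

dp[i] = 1 + max{dp[j] : j<i, x[j]<x[i]} (or 1 if no such j):
i:      0  1  2  3  4  5  6  7  8  9 10 11 12 13 14 15
x[i]:  35 30 20  5 24 30 14 29  2 25 28 41 12  8 26 42
dp:     1  1  1  1  2  3  2  3  1  3  4  5  2  2  4  6
At index 12 the value is 2.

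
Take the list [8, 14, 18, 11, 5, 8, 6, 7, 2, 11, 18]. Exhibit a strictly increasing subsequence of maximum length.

Patience tails give the LIS length; then backtrack through the dp parents:
8 → extends → [8]
14 → extends → [8, 14]
18 → extends → [8, 14, 18]
11 → replaces 14 → [8, 11, 18]
5 → replaces 8 → [5, 11, 18]
8 → replaces 11 → [5, 8, 18]
6 → replaces 8 → [5, 6, 18]
7 → replaces 18 → [5, 6, 7]
2 → replaces 5 → [2, 6, 7]
11 → extends → [2, 6, 7, 11]
18 → extends → [2, 6, 7, 11, 18]
Length 5; one witness is 5, 6, 7, 11, 18.

5, 6, 7, 11, 18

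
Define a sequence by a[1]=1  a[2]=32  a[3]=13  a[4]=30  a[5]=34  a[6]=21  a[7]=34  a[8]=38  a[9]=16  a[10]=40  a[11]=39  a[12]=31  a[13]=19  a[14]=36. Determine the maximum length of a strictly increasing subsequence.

6

Track the smallest tail for each achievable length (strict):
1 → extends → [1]
32 → extends → [1, 32]
13 → replaces 32 → [1, 13]
30 → extends → [1, 13, 30]
34 → extends → [1, 13, 30, 34]
21 → replaces 30 → [1, 13, 21, 34]
34 → already a tail → [1, 13, 21, 34]
38 → extends → [1, 13, 21, 34, 38]
16 → replaces 21 → [1, 13, 16, 34, 38]
40 → extends → [1, 13, 16, 34, 38, 40]
39 → replaces 40 → [1, 13, 16, 34, 38, 39]
31 → replaces 34 → [1, 13, 16, 31, 38, 39]
19 → replaces 31 → [1, 13, 16, 19, 38, 39]
36 → replaces 38 → [1, 13, 16, 19, 36, 39]
Six tails, so the longest strictly increasing subsequence has length 6 (e.g. 1, 13, 30, 34, 38, 40).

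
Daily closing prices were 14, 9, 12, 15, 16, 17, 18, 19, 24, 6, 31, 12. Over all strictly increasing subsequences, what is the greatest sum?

161

Let S[i] be the best sum of a strictly increasing subsequence ending at i:
i:       1   2   3   4   5   6   7   8   9  10  11  12
a[i]:   14   9  12  15  16  17  18  19  24   6  31  12
S:      14   9  21  36  52  69  87 106 130   6 161  21
Maximum is 161 (e.g. 9 + 12 + 15 + 16 + 17 + 18 + 19 + 24 + 31).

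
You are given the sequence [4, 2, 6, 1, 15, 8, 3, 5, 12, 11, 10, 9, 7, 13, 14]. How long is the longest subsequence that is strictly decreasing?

Negate each value so 'decreasing' becomes 'increasing', then run patience tails on the negated sequence:
-4 → extends → [-4]
-2 → extends → [-4, -2]
-6 → replaces -4 → [-6, -2]
-1 → extends → [-6, -2, -1]
-15 → replaces -6 → [-15, -2, -1]
-8 → replaces -2 → [-15, -8, -1]
-3 → replaces -1 → [-15, -8, -3]
-5 → replaces -3 → [-15, -8, -5]
-12 → replaces -8 → [-15, -12, -5]
-11 → replaces -5 → [-15, -12, -11]
-10 → extends → [-15, -12, -11, -10]
-9 → extends → [-15, -12, -11, -10, -9]
-7 → extends → [-15, -12, -11, -10, -9, -7]
-13 → replaces -12 → [-15, -13, -11, -10, -9, -7]
-14 → replaces -13 → [-15, -14, -11, -10, -9, -7]
Six tails, so the longest strictly decreasing subsequence of the original has length 6.

6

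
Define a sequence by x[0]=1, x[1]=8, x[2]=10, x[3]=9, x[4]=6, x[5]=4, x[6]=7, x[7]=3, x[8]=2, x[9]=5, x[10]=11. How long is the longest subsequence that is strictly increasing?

Let dp[i] be the length of the longest such subsequence ending at index i:
i:      0  1  2  3  4  5  6  7  8  9 10
x[i]:   1  8 10  9  6  4  7  3  2  5 11
dp:     1  2  3  3  2  2  3  2  2  3  4
Maximum dp value is 4.

4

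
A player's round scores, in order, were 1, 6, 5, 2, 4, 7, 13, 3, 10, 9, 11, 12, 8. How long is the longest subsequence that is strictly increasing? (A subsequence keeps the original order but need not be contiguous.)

Track the smallest tail for each achievable length (strict):
1 → extends → [1]
6 → extends → [1, 6]
5 → replaces 6 → [1, 5]
2 → replaces 5 → [1, 2]
4 → extends → [1, 2, 4]
7 → extends → [1, 2, 4, 7]
13 → extends → [1, 2, 4, 7, 13]
3 → replaces 4 → [1, 2, 3, 7, 13]
10 → replaces 13 → [1, 2, 3, 7, 10]
9 → replaces 10 → [1, 2, 3, 7, 9]
11 → extends → [1, 2, 3, 7, 9, 11]
12 → extends → [1, 2, 3, 7, 9, 11, 12]
8 → replaces 9 → [1, 2, 3, 7, 8, 11, 12]
Seven tails, so the longest strictly increasing subsequence has length 7 (e.g. 1, 2, 4, 7, 10, 11, 12).

7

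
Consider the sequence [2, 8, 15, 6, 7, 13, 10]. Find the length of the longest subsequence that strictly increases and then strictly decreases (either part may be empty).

5

inc[i] = longest strictly increasing subsequence ending at i; dec[i] = longest strictly decreasing subsequence starting at i:
i:      1  2  3  4  5  6  7
a[i]:   2  8 15  6  7 13 10
inc:    1  2  3  2  3  4  4
dec:    1  2  3  1  1  2  1
Best peak at i=3 (value 15): inc=3, dec=3, length 3+3−1 = 5.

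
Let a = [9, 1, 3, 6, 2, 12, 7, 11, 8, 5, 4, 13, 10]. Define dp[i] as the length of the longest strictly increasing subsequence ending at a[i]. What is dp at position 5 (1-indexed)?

dp[i] = 1 + max{dp[j] : j<i, a[j]<a[i]} (or 1 if no such j):
i:      1  2  3  4  5  6  7  8  9 10 11 12 13
a[i]:   9  1  3  6  2 12  7 11  8  5  4 13 10
dp:     1  1  2  3  2  4  4  5  5  3  3  6  6
At index 5 the value is 2.

2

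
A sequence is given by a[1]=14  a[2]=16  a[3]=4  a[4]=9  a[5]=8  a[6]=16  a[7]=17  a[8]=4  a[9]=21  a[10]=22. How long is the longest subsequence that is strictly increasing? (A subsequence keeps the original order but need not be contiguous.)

6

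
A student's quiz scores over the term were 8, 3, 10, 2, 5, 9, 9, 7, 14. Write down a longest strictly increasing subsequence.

3, 5, 9, 14

Patience tails give the LIS length; then backtrack through the dp parents:
8 → extends → [8]
3 → replaces 8 → [3]
10 → extends → [3, 10]
2 → replaces 3 → [2, 10]
5 → replaces 10 → [2, 5]
9 → extends → [2, 5, 9]
9 → already a tail → [2, 5, 9]
7 → replaces 9 → [2, 5, 7]
14 → extends → [2, 5, 7, 14]
Length 4; one witness is 3, 5, 9, 14.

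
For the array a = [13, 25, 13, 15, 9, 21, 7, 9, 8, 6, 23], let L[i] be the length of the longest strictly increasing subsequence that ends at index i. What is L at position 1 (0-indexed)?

2

dp[i] = 1 + max{dp[j] : j<i, a[j]<a[i]} (or 1 if no such j):
i:      0  1  2  3  4  5  6  7  8  9 10
a[i]:  13 25 13 15  9 21  7  9  8  6 23
dp:     1  2  1  2  1  3  1  2  2  1  4
At index 1 the value is 2.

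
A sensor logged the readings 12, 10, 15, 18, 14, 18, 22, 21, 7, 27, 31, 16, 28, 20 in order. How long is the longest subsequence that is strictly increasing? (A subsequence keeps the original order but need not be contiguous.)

Track the smallest tail for each achievable length (strict):
12 → extends → [12]
10 → replaces 12 → [10]
15 → extends → [10, 15]
18 → extends → [10, 15, 18]
14 → replaces 15 → [10, 14, 18]
18 → already a tail → [10, 14, 18]
22 → extends → [10, 14, 18, 22]
21 → replaces 22 → [10, 14, 18, 21]
7 → replaces 10 → [7, 14, 18, 21]
27 → extends → [7, 14, 18, 21, 27]
31 → extends → [7, 14, 18, 21, 27, 31]
16 → replaces 18 → [7, 14, 16, 21, 27, 31]
28 → replaces 31 → [7, 14, 16, 21, 27, 28]
20 → replaces 21 → [7, 14, 16, 20, 27, 28]
Six tails, so the longest strictly increasing subsequence has length 6 (e.g. 12, 15, 18, 22, 27, 31).

6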